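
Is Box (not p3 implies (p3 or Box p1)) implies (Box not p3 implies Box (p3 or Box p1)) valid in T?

Yes, valid

Tableau for the negation not (Box (not p3 implies (p3 or Box p1)) implies (Box not p3 implies Box (p3 or Box p1))):
1. not (Box (not p3 implies (p3 or Box p1)) implies (Box not p3 implies Box (p3 or Box p1))), 0
2. Box (not p3 implies (p3 or Box p1)), 0   [neg-implies-rule on 1]
3. not (Box not p3 implies Box (p3 or Box p1)), 0   [neg-implies-rule on 1]
4. Box not p3, 0   [neg-implies-rule on 3]
5. not Box (p3 or Box p1), 0   [neg-implies-rule on 3]
6. not p3 implies (p3 or Box p1), 0   [Box-rule on 2 via 0R0]
7. not p3, 0   [Box-rule on 4 via 0R0]
8. p3 or Box p1, 0   [implies-rule on 6 (branches; this branch)]
9. Box p1, 0   [or-rule on 8 (branches; this branch)]
10. p1, 0   [Box-rule on 9 via 0R0]
11. not (p3 or Box p1), 1   [neg-Box-rule on 5: fresh world 1, 0R1]
12. not p3, 1   [neg-or-rule on 11]
13. not Box p1, 1   [neg-or-rule on 11]
14. not p3 implies (p3 or Box p1), 1   [Box-rule on 2 via 0R1]
15. p1, 1   [Box-rule on 9 via 0R1]
16. p3 or Box p1, 1   [implies-rule on 14 (branches; this branch)]
17. Box p1, 1   [or-rule on 16 (branches; this branch)]
18. not p1, 2   [neg-Box-rule on 13: fresh world 2, 1R2]
19. p1, 2   [Box-rule on 17 via 1R2]
Accessibility: 0R0, 0R1, 1R1, 1R2, 2R2
Branch closes: p1 and not p1 both at 2.
Every branch of the negation's tableau closes; the branch above is one of them.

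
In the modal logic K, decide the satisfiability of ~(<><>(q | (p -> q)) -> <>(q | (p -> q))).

Satisfiable

1. ~(<><>(q | (p -> q)) -> <>(q | (p -> q))), w0
2. <><>(q | (p -> q)), w0
3. ~<>(q | (p -> q)), w0
4. <>(q | (p -> q)), w1
5. ~(q | (p -> q)), w1
6. ~q, w1
7. ~(p -> q), w1
8. p, w1
9. q | (p -> q), w2
10. p -> q, w2
11. q, w2
Accessibility: w0Rw1, w1Rw2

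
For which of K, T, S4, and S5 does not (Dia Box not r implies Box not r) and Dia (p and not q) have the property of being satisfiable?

S4-tableau for the formula:
1. not (Dia Box not r implies Box not r) and Dia (p and not q), w0
2. not (Dia Box not r implies Box not r), w0   [and-rule on 1]
3. Dia (p and not q), w0   [and-rule on 1]
4. Dia Box not r, w0   [neg-implies-rule on 2]
5. not Box not r, w0   [neg-implies-rule on 2]
6. p and not q, w1   [Dia-rule on 3: fresh world w1, w0Rw1]
7. p, w1   [and-rule on 6]
8. not q, w1   [and-rule on 6]
9. Box not r, w2   [Dia-rule on 4: fresh world w2, w0Rw2]
10. not r, w2   [Box-rule on 9 via w2Rw2]
11. r, w3   [neg-Box-rule on 5: fresh world w3, w0Rw3]
Accessibility: w0Rw0, w0Rw1, w0Rw2, w0Rw3, w1Rw1, w2Rw2, w3Rw3
Complete open branch: satisfiable in S4, hence also in K, T (this S4-model is also a K-model and a T-model).
S5-tableau for the formula:
1. not (Dia Box not r implies Box not r) and Dia (p and not q), w0
2. not (Dia Box not r implies Box not r), w0   [and-rule on 1]
3. Dia (p and not q), w0   [and-rule on 1]
4. Dia Box not r, w0   [neg-implies-rule on 2]
5. not Box not r, w0   [neg-implies-rule on 2]
6. p and not q, w1   [Dia-rule on 3: fresh world w1, w0Rw1]
7. p, w1   [and-rule on 6]
8. not q, w1   [and-rule on 6]
9. Box not r, w2   [Dia-rule on 4: fresh world w2, w0Rw2]
10. not r, w0   [Box-rule on 9 via w2Rw0]
11. not r, w1   [Box-rule on 9 via w2Rw1]
12. not r, w2   [Box-rule on 9 via w2Rw2]
13. r, w3   [neg-Box-rule on 5: fresh world w3, w0Rw3]
14. not r, w3   [Box-rule on 9 via w2Rw3]
Accessibility: w0Rw0, w0Rw1, w0Rw2, w0Rw3, w1Rw0, w1Rw1, w1Rw2, w1Rw3, w2Rw0, w2Rw1, w2Rw2, w2Rw3, w3Rw0, w3Rw1, w3Rw2, w3Rw3
Branch closes: r and not r both at w3.
Every branch closes (one shown): unsatisfiable in S5.

K, T, S4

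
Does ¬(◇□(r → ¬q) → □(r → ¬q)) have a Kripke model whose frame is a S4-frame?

Satisfiable (open branch found)

1. ¬(◇□(r → ¬q) → □(r → ¬q)), w0
2. ◇□(r → ¬q), w0
3. ¬□(r → ¬q), w0
4. □(r → ¬q), w1
5. r → ¬q, w1
6. ¬q, w1
7. ¬(r → ¬q), w2
8. r, w2
9. q, w2
Accessibility: w0Rw0, w0Rw1, w0Rw2, w1Rw1, w2Rw2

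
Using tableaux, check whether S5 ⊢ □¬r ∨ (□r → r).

Tableau for the negation ¬(□¬r ∨ (□r → r)):
1. ¬(□¬r ∨ (□r → r)), u
2. ¬□¬r, u   [¬∨-rule on 1]
3. ¬(□r → r), u   [¬∨-rule on 1]
4. □r, u   [¬→-rule on 3]
5. ¬r, u   [¬→-rule on 3]
6. r, u   [□-rule on 4 via uRu]
Accessibility: uRu
Branch closes: r and ¬r both at u.
Every branch of the negation's tableau closes; the branch above is one of them.

Valid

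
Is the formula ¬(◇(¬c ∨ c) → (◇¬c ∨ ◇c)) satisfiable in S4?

1. ¬(◇(¬c ∨ c) → (◇¬c ∨ ◇c)), 0
2. ◇(¬c ∨ c), 0   [¬→-rule on 1]
3. ¬(◇¬c ∨ ◇c), 0   [¬→-rule on 1]
4. ¬◇¬c, 0   [¬∨-rule on 3]
5. ¬◇c, 0   [¬∨-rule on 3]
6. c, 0   [¬◇-rule on 4 via 0R0]
7. ¬c, 0   [¬◇-rule on 5 via 0R0]
Accessibility: 0R0
Branch closes: c and ¬c both at 0.
(One branch shown.) All branches close.

Unsatisfiable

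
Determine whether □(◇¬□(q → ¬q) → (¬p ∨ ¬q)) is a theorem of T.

Tableau for the negation ¬□(◇¬□(q → ¬q) → (¬p ∨ ¬q)):
1. ¬□(◇¬□(q → ¬q) → (¬p ∨ ¬q)), u
2. ¬(◇¬□(q → ¬q) → (¬p ∨ ¬q)), v
3. ◇¬□(q → ¬q), v
4. ¬(¬p ∨ ¬q), v
5. p, v
6. q, v
7. ¬□(q → ¬q), w
8. ¬(q → ¬q), x
9. q, x
Accessibility: uRu, uRv, vRv, vRw, wRw, wRx, xRx
The negation has an open branch (countermodel exists).

No, not valid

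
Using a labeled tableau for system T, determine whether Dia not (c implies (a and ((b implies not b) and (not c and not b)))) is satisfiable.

Yes, satisfiable

1. Dia not (c implies (a and ((b implies not b) and (not c and not b)))), w0
2. not (c implies (a and ((b implies not b) and (not c and not b)))), w1   [Dia-rule on 1: fresh world w1, w0Rw1]
3. c, w1   [neg-implies-rule on 2]
4. not (a and ((b implies not b) and (not c and not b))), w1   [neg-implies-rule on 2]
5. not ((b implies not b) and (not c and not b)), w1   [neg-and-rule on 4 (branches; this branch)]
6. not (not c and not b), w1   [neg-and-rule on 5 (branches; this branch)]
7. b, w1   [neg-and-rule on 6 (branches; this branch)]
Accessibility: w0Rw0, w0Rw1, w1Rw1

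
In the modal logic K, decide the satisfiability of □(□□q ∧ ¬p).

Yes, satisfiable

1. □(□□q ∧ ¬p), u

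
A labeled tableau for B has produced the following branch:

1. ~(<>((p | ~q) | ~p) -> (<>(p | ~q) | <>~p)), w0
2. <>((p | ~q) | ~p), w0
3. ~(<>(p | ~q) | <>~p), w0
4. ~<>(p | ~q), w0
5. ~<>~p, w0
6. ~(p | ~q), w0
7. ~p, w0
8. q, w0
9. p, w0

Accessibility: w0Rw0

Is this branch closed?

Both p and ~p appear at w0.

Closed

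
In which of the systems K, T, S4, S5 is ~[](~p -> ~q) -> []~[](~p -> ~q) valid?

S5

S4-tableau for the negation ~(~[](~p -> ~q) -> []~[](~p -> ~q)):
1. ~(~[](~p -> ~q) -> []~[](~p -> ~q)), u
2. ~[](~p -> ~q), u
3. ~[]~[](~p -> ~q), u
4. ~(~p -> ~q), v
5. ~p, v
6. q, v
7. [](~p -> ~q), w
8. ~p -> ~q, w
9. ~q, w
Accessibility: uRu, uRv, uRw, vRv, wRw
Complete open branch: countermodel on an S4-frame, so not valid in S4, nor in K, T (the same frame is also a K-frame and a T-frame).
S5-tableau for the negation ~(~[](~p -> ~q) -> []~[](~p -> ~q)):
1. ~(~[](~p -> ~q) -> []~[](~p -> ~q)), u
2. ~[](~p -> ~q), u
3. ~[]~[](~p -> ~q), u
4. ~(~p -> ~q), v
5. ~p, v
6. q, v
7. [](~p -> ~q), w
8. ~p -> ~q, u
9. ~p -> ~q, v
10. ~p -> ~q, w
11. ~q, u
12. ~q, v
Accessibility: uRu, uRv, uRw, vRu, vRv, vRw, wRu, wRv, wRw
Branch closes: q and ~q both at v.
Every branch closes (one shown): valid in S5.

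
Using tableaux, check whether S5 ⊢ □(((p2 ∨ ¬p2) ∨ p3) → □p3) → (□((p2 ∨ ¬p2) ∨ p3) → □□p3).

Valid in S5

Tableau for the negation ¬(□(((p2 ∨ ¬p2) ∨ p3) → □p3) → (□((p2 ∨ ¬p2) ∨ p3) → □□p3)):
1. ¬(□(((p2 ∨ ¬p2) ∨ p3) → □p3) → (□((p2 ∨ ¬p2) ∨ p3) → □□p3)), u
2. □(((p2 ∨ ¬p2) ∨ p3) → □p3), u
3. ¬(□((p2 ∨ ¬p2) ∨ p3) → □□p3), u
4. □((p2 ∨ ¬p2) ∨ p3), u
5. ¬□□p3, u
6. ((p2 ∨ ¬p2) ∨ p3) → □p3, u
7. (p2 ∨ ¬p2) ∨ p3, u
8. □p3, u
9. p3, u
10. p2 ∨ ¬p2, u
11. ¬p2, u
12. ¬□p3, v
13. ((p2 ∨ ¬p2) ∨ p3) → □p3, v
14. (p2 ∨ ¬p2) ∨ p3, v
15. p3, v
16. □p3, v
17. p2 ∨ ¬p2, v
18. ¬p2, v
19. ¬p3, w
20. ((p2 ∨ ¬p2) ∨ p3) → □p3, w
21. (p2 ∨ ¬p2) ∨ p3, w
22. p3, w
Accessibility: uRu, uRv, uRw, vRu, vRv, vRw, wRu, wRv, wRw
Branch closes: p3 and ¬p3 both at w.
Every branch of the negation's tableau closes; the branch above is one of them.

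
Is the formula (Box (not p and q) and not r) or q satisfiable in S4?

1. (Box (not p and q) and not r) or q, u
2. q, u   [or-rule on 1 (branches; this branch)]
Accessibility: uRu

Yes, satisfiable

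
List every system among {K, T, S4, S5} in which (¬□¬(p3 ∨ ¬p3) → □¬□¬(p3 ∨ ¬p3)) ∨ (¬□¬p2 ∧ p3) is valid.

T-tableau for the negation ¬((¬□¬(p3 ∨ ¬p3) → □¬□¬(p3 ∨ ¬p3)) ∨ (¬□¬p2 ∧ p3)):
1. ¬((¬□¬(p3 ∨ ¬p3) → □¬□¬(p3 ∨ ¬p3)) ∨ (¬□¬p2 ∧ p3)), 0
2. ¬(¬□¬(p3 ∨ ¬p3) → □¬□¬(p3 ∨ ¬p3)), 0
3. ¬(¬□¬p2 ∧ p3), 0
4. ¬□¬(p3 ∨ ¬p3), 0
5. ¬□¬□¬(p3 ∨ ¬p3), 0
6. □¬p2, 0
7. ¬p2, 0
8. p3 ∨ ¬p3, 1
9. ¬p2, 1
10. ¬p3, 1
11. □¬(p3 ∨ ¬p3), 2
12. ¬p2, 2
13. ¬(p3 ∨ ¬p3), 2
14. ¬p3, 2
15. p3, 2
Accessibility: 0R0, 0R1, 0R2, 1R1, 2R2
Branch closes: p3 and ¬p3 both at 2.
Every branch closes (one shown): valid in T, hence also in S4, S5 (every theorem of T is a theorem of S4 and S5).
K-tableau for the negation ¬((¬□¬(p3 ∨ ¬p3) → □¬□¬(p3 ∨ ¬p3)) ∨ (¬□¬p2 ∧ p3)):
1. ¬((¬□¬(p3 ∨ ¬p3) → □¬□¬(p3 ∨ ¬p3)) ∨ (¬□¬p2 ∧ p3)), 0
2. ¬(¬□¬(p3 ∨ ¬p3) → □¬□¬(p3 ∨ ¬p3)), 0
3. ¬(¬□¬p2 ∧ p3), 0
4. ¬□¬(p3 ∨ ¬p3), 0
5. ¬□¬□¬(p3 ∨ ¬p3), 0
6. ¬p3, 0
7. p3 ∨ ¬p3, 1
8. ¬p3, 1
9. □¬(p3 ∨ ¬p3), 2
Accessibility: 0R1, 0R2
Complete open branch: countermodel on a K-frame, so not valid in K.

T, S4, S5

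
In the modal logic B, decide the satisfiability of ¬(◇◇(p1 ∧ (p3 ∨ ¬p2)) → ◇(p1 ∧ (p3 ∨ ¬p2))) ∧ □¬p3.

1. ¬(◇◇(p1 ∧ (p3 ∨ ¬p2)) → ◇(p1 ∧ (p3 ∨ ¬p2))) ∧ □¬p3, w0
2. ¬(◇◇(p1 ∧ (p3 ∨ ¬p2)) → ◇(p1 ∧ (p3 ∨ ¬p2))), w0
3. □¬p3, w0
4. ◇◇(p1 ∧ (p3 ∨ ¬p2)), w0
5. ¬◇(p1 ∧ (p3 ∨ ¬p2)), w0
6. ¬p3, w0
7. ¬(p1 ∧ (p3 ∨ ¬p2)), w0
8. ¬(p3 ∨ ¬p2), w0
9. p2, w0
10. ◇(p1 ∧ (p3 ∨ ¬p2)), w1
11. ¬p3, w1
12. ¬(p1 ∧ (p3 ∨ ¬p2)), w1
13. ¬(p3 ∨ ¬p2), w1
14. p2, w1
15. p1 ∧ (p3 ∨ ¬p2), w2
16. p1, w2
17. p3 ∨ ¬p2, w2
18. ¬p2, w2
Accessibility: w0Rw0, w0Rw1, w1Rw0, w1Rw1, w1Rw2, w2Rw1, w2Rw2

Yes, satisfiable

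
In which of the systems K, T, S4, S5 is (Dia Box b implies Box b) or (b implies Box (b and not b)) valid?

S5

S4-tableau for the negation not ((Dia Box b implies Box b) or (b implies Box (b and not b))):
1. not ((Dia Box b implies Box b) or (b implies Box (b and not b))), u
2. not (Dia Box b implies Box b), u
3. not (b implies Box (b and not b)), u
4. Dia Box b, u
5. not Box b, u
6. b, u
7. not Box (b and not b), u
8. Box b, v
9. b, v
10. not b, w
11. not (b and not b), x
12. b, x
Accessibility: uRu, uRv, uRw, uRx, vRv, wRw, xRx
Complete open branch: countermodel on an S4-frame, so not valid in S4, nor in K, T (the same frame is also a K-frame and a T-frame).
S5-tableau for the negation not ((Dia Box b implies Box b) or (b implies Box (b and not b))):
1. not ((Dia Box b implies Box b) or (b implies Box (b and not b))), u
2. not (Dia Box b implies Box b), u
3. not (b implies Box (b and not b)), u
4. Dia Box b, u
5. not Box b, u
6. b, u
7. not Box (b and not b), u
8. Box b, v
9. b, v
10. not b, w
11. b, w
Accessibility: uRu, uRv, uRw, vRu, vRv, vRw, wRu, wRv, wRw
Branch closes: b and not b both at w.
Every branch closes (one shown): valid in S5.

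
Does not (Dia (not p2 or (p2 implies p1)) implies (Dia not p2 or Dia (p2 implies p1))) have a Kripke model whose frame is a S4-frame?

1. not (Dia (not p2 or (p2 implies p1)) implies (Dia not p2 or Dia (p2 implies p1))), 0
2. Dia (not p2 or (p2 implies p1)), 0
3. not (Dia not p2 or Dia (p2 implies p1)), 0
4. not Dia not p2, 0
5. not Dia (p2 implies p1), 0
6. p2, 0
7. not (p2 implies p1), 0
8. not p1, 0
9. not p2 or (p2 implies p1), 1
10. p2, 1
11. not (p2 implies p1), 1
12. not p1, 1
13. p2 implies p1, 1
14. p1, 1
Accessibility: 0R0, 0R1, 1R1
Branch closes: p1 and not p1 both at 1.
All branches of the tableau close; one closing branch shown above.

Unsatisfiable (every branch closes)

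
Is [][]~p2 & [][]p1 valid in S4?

Tableau for the negation ~([][]~p2 & [][]p1):
1. ~([][]~p2 & [][]p1), 0
2. ~[][]p1, 0   [~&-rule on 1 (branches; this branch)]
3. ~[]p1, 1   [~[]-rule on 2: fresh world 1, 0R1]
4. ~p1, 2   [~[]-rule on 3: fresh world 2, 1R2]
Accessibility: 0R0, 0R1, 0R2, 1R1, 1R2, 2R2
The negation has an open branch (countermodel exists).

Not valid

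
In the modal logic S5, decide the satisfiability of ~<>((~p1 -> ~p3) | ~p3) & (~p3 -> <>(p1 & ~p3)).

1. ~<>((~p1 -> ~p3) | ~p3) & (~p3 -> <>(p1 & ~p3)), 0
2. ~<>((~p1 -> ~p3) | ~p3), 0
3. ~p3 -> <>(p1 & ~p3), 0
4. ~((~p1 -> ~p3) | ~p3), 0
5. ~(~p1 -> ~p3), 0
6. p3, 0
7. ~p1, 0
Accessibility: 0R0

Yes, satisfiable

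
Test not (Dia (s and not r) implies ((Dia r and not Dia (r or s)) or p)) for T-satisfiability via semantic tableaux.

Satisfiable

1. not (Dia (s and not r) implies ((Dia r and not Dia (r or s)) or p)), w0
2. Dia (s and not r), w0
3. not ((Dia r and not Dia (r or s)) or p), w0
4. not (Dia r and not Dia (r or s)), w0
5. not p, w0
6. Dia (r or s), w0
7. s and not r, w1
8. s, w1
9. not r, w1
10. r or s, w2
11. s, w2
Accessibility: w0Rw0, w0Rw1, w0Rw2, w1Rw1, w2Rw2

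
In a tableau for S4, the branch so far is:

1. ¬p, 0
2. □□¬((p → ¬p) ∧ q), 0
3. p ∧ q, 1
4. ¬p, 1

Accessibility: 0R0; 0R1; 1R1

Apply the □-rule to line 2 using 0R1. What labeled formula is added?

□¬((p → ¬p) ∧ q), 1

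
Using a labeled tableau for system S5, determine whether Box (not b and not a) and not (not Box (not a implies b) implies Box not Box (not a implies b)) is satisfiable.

1. Box (not b and not a) and not (not Box (not a implies b) implies Box not Box (not a implies b)), w0
2. Box (not b and not a), w0
3. not (not Box (not a implies b) implies Box not Box (not a implies b)), w0
4. not Box (not a implies b), w0
5. not Box not Box (not a implies b), w0
6. not b and not a, w0
7. not b, w0
8. not a, w0
9. not (not a implies b), w1
10. not a, w1
11. not b, w1
12. not b and not a, w1
13. Box (not a implies b), w2
14. not b and not a, w2
15. not b, w2
16. not a, w2
17. not a implies b, w0
18. not a implies b, w1
19. not a implies b, w2
20. b, w0
Accessibility: w0Rw0, w0Rw1, w0Rw2, w1Rw0, w1Rw1, w1Rw2, w2Rw0, w2Rw1, w2Rw2
Branch closes: b and not b both at w0.
(One branch shown.) All branches close.

Unsatisfiable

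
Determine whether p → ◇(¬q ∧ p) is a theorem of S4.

Tableau for the negation ¬(p → ◇(¬q ∧ p)):
1. ¬(p → ◇(¬q ∧ p)), u
2. p, u
3. ¬◇(¬q ∧ p), u
4. ¬(¬q ∧ p), u
5. q, u
Accessibility: uRu
The negation has an open branch (countermodel exists).

Invalid (countermodel exists)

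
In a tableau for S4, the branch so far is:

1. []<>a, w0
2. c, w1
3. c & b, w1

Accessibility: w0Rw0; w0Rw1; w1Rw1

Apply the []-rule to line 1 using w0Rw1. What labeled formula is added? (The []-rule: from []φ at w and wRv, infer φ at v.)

<>a, w1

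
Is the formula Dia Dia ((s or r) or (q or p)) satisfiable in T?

Satisfiable (open branch found)

1. Dia Dia ((s or r) or (q or p)), 0
2. Dia ((s or r) or (q or p)), 1
3. (s or r) or (q or p), 2
4. q or p, 2
5. p, 2
Accessibility: 0R0, 0R1, 1R1, 1R2, 2R2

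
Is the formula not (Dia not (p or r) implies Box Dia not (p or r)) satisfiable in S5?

1. not (Dia not (p or r) implies Box Dia not (p or r)), u
2. Dia not (p or r), u   [neg-implies-rule on 1]
3. not Box Dia not (p or r), u   [neg-implies-rule on 1]
4. not (p or r), v   [Dia-rule on 2: fresh world v, uRv]
5. not p, v   [neg-or-rule on 4]
6. not r, v   [neg-or-rule on 4]
7. not Dia not (p or r), w   [neg-Box-rule on 3: fresh world w, uRw]
8. p or r, u   [neg-Dia-rule on 7 via wRu]
9. p or r, v   [neg-Dia-rule on 7 via wRv]
10. p or r, w   [neg-Dia-rule on 7 via wRw]
11. r, u   [or-rule on 8 (branches; this branch)]
12. r, v   [or-rule on 9 (branches; this branch)]
Accessibility: uRu, uRv, uRw, vRu, vRv, vRw, wRu, wRv, wRw
Branch closes: r and not r both at v.
(One branch shown.) All branches close.

Unsatisfiable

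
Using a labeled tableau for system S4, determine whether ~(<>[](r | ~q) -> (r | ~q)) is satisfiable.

1. ~(<>[](r | ~q) -> (r | ~q)), w0
2. <>[](r | ~q), w0
3. ~(r | ~q), w0
4. ~r, w0
5. q, w0
6. [](r | ~q), w1
7. r | ~q, w1
8. ~q, w1
Accessibility: w0Rw0, w0Rw1, w1Rw1

Yes, satisfiable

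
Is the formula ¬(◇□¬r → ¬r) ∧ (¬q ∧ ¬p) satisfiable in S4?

1. ¬(◇□¬r → ¬r) ∧ (¬q ∧ ¬p), 0
2. ¬(◇□¬r → ¬r), 0
3. ¬q ∧ ¬p, 0
4. ◇□¬r, 0
5. r, 0
6. ¬q, 0
7. ¬p, 0
8. □¬r, 1
9. ¬r, 1
Accessibility: 0R0, 0R1, 1R1

Yes, satisfiable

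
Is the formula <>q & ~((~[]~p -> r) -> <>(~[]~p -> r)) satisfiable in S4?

No, unsatisfiable

1. <>q & ~((~[]~p -> r) -> <>(~[]~p -> r)), w0
2. <>q, w0
3. ~((~[]~p -> r) -> <>(~[]~p -> r)), w0
4. ~[]~p -> r, w0
5. ~<>(~[]~p -> r), w0
6. ~(~[]~p -> r), w0
7. ~[]~p, w0
8. ~r, w0
9. []~p, w0
10. ~p, w0
11. q, w1
12. ~(~[]~p -> r), w1
13. ~[]~p, w1
14. ~r, w1
15. ~p, w1
16. p, w2
17. ~(~[]~p -> r), w2
18. ~[]~p, w2
19. ~r, w2
20. ~p, w2
Accessibility: w0Rw0, w0Rw1, w0Rw2, w1Rw1, w2Rw2
Branch closes: p and ~p both at w2.
(One branch shown.) All branches close.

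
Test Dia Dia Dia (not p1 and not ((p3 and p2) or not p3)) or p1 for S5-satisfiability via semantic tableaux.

Satisfiable

1. Dia Dia Dia (not p1 and not ((p3 and p2) or not p3)) or p1, w0
2. p1, w0   [or-rule on 1 (branches; this branch)]
Accessibility: w0Rw0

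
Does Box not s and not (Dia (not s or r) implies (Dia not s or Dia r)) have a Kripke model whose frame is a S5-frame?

No, unsatisfiable

1. Box not s and not (Dia (not s or r) implies (Dia not s or Dia r)), 0
2. Box not s, 0   [and-rule on 1]
3. not (Dia (not s or r) implies (Dia not s or Dia r)), 0   [and-rule on 1]
4. Dia (not s or r), 0   [neg-implies-rule on 3]
5. not (Dia not s or Dia r), 0   [neg-implies-rule on 3]
6. not Dia not s, 0   [neg-or-rule on 5]
7. not Dia r, 0   [neg-or-rule on 5]
8. not s, 0   [Box-rule on 2 via 0R0]
9. s, 0   [neg-Dia-rule on 6 via 0R0]
Accessibility: 0R0
Branch closes: s and not s both at 0.
Every branch closes; the branch above is one of them.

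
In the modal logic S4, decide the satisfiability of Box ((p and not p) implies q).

Satisfiable (open branch found)

1. Box ((p and not p) implies q), 0
2. (p and not p) implies q, 0
3. q, 0
Accessibility: 0R0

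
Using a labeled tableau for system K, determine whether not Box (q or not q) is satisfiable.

1. not Box (q or not q), u
2. not (q or not q), v
3. not q, v
4. q, v
Accessibility: uRv
Branch closes: q and not q both at v.
(One branch shown.) All branches close.

Unsatisfiable (every branch closes)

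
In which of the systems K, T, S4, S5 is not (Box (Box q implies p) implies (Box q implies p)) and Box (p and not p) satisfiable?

K-tableau for the formula:
1. not (Box (Box q implies p) implies (Box q implies p)) and Box (p and not p), 0
2. not (Box (Box q implies p) implies (Box q implies p)), 0
3. Box (p and not p), 0
4. Box (Box q implies p), 0
5. not (Box q implies p), 0
6. Box q, 0
7. not p, 0
Complete open branch: satisfiable in K.
T-tableau for the formula:
1. not (Box (Box q implies p) implies (Box q implies p)) and Box (p and not p), 0
2. not (Box (Box q implies p) implies (Box q implies p)), 0
3. Box (p and not p), 0
4. Box (Box q implies p), 0
5. not (Box q implies p), 0
6. Box q, 0
7. not p, 0
8. p and not p, 0
9. p, 0
Accessibility: 0R0
Branch closes: p and not p both at 0.
Every branch closes (one shown): unsatisfiable in T, hence also in S4, S5 (every S4/S5-frame is a T-frame).

K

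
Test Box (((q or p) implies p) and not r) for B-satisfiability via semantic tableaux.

Satisfiable

1. Box (((q or p) implies p) and not r), u
2. ((q or p) implies p) and not r, u   [Box-rule on 1 via uRu]
3. (q or p) implies p, u   [and-rule on 2]
4. not r, u   [and-rule on 2]
5. p, u   [implies-rule on 3 (branches; this branch)]
Accessibility: uRu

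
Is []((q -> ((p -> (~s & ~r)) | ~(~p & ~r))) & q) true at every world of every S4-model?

Not valid

Tableau for the negation ~[]((q -> ((p -> (~s & ~r)) | ~(~p & ~r))) & q):
1. ~[]((q -> ((p -> (~s & ~r)) | ~(~p & ~r))) & q), 0
2. ~((q -> ((p -> (~s & ~r)) | ~(~p & ~r))) & q), 1   [~[]-rule on 1: fresh world 1, 0R1]
3. ~q, 1   [~&-rule on 2 (branches; this branch)]
Accessibility: 0R0, 0R1, 1R1
The negation has an open branch (countermodel exists).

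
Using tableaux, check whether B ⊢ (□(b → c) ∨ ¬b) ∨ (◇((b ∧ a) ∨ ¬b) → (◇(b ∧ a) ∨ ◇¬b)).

Tableau for the negation ¬((□(b → c) ∨ ¬b) ∨ (◇((b ∧ a) ∨ ¬b) → (◇(b ∧ a) ∨ ◇¬b))):
1. ¬((□(b → c) ∨ ¬b) ∨ (◇((b ∧ a) ∨ ¬b) → (◇(b ∧ a) ∨ ◇¬b))), u
2. ¬(□(b → c) ∨ ¬b), u   [¬∨-rule on 1]
3. ¬(◇((b ∧ a) ∨ ¬b) → (◇(b ∧ a) ∨ ◇¬b)), u   [¬∨-rule on 1]
4. ¬□(b → c), u   [¬∨-rule on 2]
5. b, u   [¬∨-rule on 2]
6. ◇((b ∧ a) ∨ ¬b), u   [¬→-rule on 3]
7. ¬(◇(b ∧ a) ∨ ◇¬b), u   [¬→-rule on 3]
8. ¬◇(b ∧ a), u   [¬∨-rule on 7]
9. ¬◇¬b, u   [¬∨-rule on 7]
10. ¬(b ∧ a), u   [¬◇-rule on 8 via uRu]
11. ¬a, u   [¬∧-rule on 10 (branches; this branch)]
12. ¬(b → c), v   [¬□-rule on 4: fresh world v, uRv]
13. b, v   [¬→-rule on 12]
14. ¬c, v   [¬→-rule on 12]
15. ¬(b ∧ a), v   [¬◇-rule on 8 via uRv]
16. ¬a, v   [¬∧-rule on 15 (branches; this branch)]
17. (b ∧ a) ∨ ¬b, w   [◇-rule on 6: fresh world w, uRw]
18. ¬(b ∧ a), w   [¬◇-rule on 8 via uRw]
19. b, w   [¬◇-rule on 9 via uRw]
20. b ∧ a, w   [∨-rule on 17 (branches; this branch)]
21. a, w   [∧-rule on 20]
22. ¬a, w   [¬∧-rule on 18 (branches; this branch)]
Accessibility: uRu, uRv, uRw, vRu, vRv, wRu, wRw
Branch closes: a and ¬a both at w.
All branches of the negation close; one closing branch shown above.

Valid in B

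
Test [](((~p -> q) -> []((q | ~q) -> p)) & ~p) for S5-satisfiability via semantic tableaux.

Satisfiable (open branch found)

1. [](((~p -> q) -> []((q | ~q) -> p)) & ~p), w0
2. ((~p -> q) -> []((q | ~q) -> p)) & ~p, w0   [[]-rule on 1 via w0Rw0]
3. (~p -> q) -> []((q | ~q) -> p), w0   [&-rule on 2]
4. ~p, w0   [&-rule on 2]
5. ~(~p -> q), w0   [->-rule on 3 (branches; this branch)]
6. ~q, w0   [~->-rule on 5]
Accessibility: w0Rw0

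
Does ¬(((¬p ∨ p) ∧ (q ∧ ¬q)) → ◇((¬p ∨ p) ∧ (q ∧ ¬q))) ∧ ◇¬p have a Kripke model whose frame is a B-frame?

1. ¬(((¬p ∨ p) ∧ (q ∧ ¬q)) → ◇((¬p ∨ p) ∧ (q ∧ ¬q))) ∧ ◇¬p, u
2. ¬(((¬p ∨ p) ∧ (q ∧ ¬q)) → ◇((¬p ∨ p) ∧ (q ∧ ¬q))), u
3. ◇¬p, u
4. (¬p ∨ p) ∧ (q ∧ ¬q), u
5. ¬◇((¬p ∨ p) ∧ (q ∧ ¬q)), u
6. ¬p ∨ p, u
7. q ∧ ¬q, u
8. q, u
9. ¬q, u
Accessibility: uRu
Branch closes: q and ¬q both at u.
(One branch shown.) All branches close.

No, unsatisfiable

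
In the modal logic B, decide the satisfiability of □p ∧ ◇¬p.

Unsatisfiable (every branch closes)

1. □p ∧ ◇¬p, w0
2. □p, w0   [∧-rule on 1]
3. ◇¬p, w0   [∧-rule on 1]
4. p, w0   [□-rule on 2 via w0Rw0]
5. ¬p, w1   [◇-rule on 3: fresh world w1, w0Rw1]
6. p, w1   [□-rule on 2 via w0Rw1]
Accessibility: w0Rw0, w0Rw1, w1Rw0, w1Rw1
Branch closes: p and ¬p both at w1.
Every branch closes; the branch above is one of them.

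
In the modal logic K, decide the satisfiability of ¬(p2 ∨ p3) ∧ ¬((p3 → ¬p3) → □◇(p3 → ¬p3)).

1. ¬(p2 ∨ p3) ∧ ¬((p3 → ¬p3) → □◇(p3 → ¬p3)), 0
2. ¬(p2 ∨ p3), 0   [∧-rule on 1]
3. ¬((p3 → ¬p3) → □◇(p3 → ¬p3)), 0   [∧-rule on 1]
4. ¬p2, 0   [¬∨-rule on 2]
5. ¬p3, 0   [¬∨-rule on 2]
6. p3 → ¬p3, 0   [¬→-rule on 3]
7. ¬□◇(p3 → ¬p3), 0   [¬→-rule on 3]
8. ¬◇(p3 → ¬p3), 1   [¬□-rule on 7: fresh world 1, 0R1]
Accessibility: 0R1

Yes, satisfiable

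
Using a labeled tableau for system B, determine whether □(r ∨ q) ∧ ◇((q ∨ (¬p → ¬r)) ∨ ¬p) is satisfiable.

Yes, satisfiable

1. □(r ∨ q) ∧ ◇((q ∨ (¬p → ¬r)) ∨ ¬p), u
2. □(r ∨ q), u
3. ◇((q ∨ (¬p → ¬r)) ∨ ¬p), u
4. r ∨ q, u
5. q, u
6. (q ∨ (¬p → ¬r)) ∨ ¬p, v
7. r ∨ q, v
8. ¬p, v
9. q, v
Accessibility: uRu, uRv, vRu, vRv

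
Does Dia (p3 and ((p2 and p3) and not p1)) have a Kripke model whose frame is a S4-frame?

1. Dia (p3 and ((p2 and p3) and not p1)), w0
2. p3 and ((p2 and p3) and not p1), w1   [Dia-rule on 1: fresh world w1, w0Rw1]
3. p3, w1   [and-rule on 2]
4. (p2 and p3) and not p1, w1   [and-rule on 2]
5. p2 and p3, w1   [and-rule on 4]
6. not p1, w1   [and-rule on 4]
7. p2, w1   [and-rule on 5]
Accessibility: w0Rw0, w0Rw1, w1Rw1

Satisfiable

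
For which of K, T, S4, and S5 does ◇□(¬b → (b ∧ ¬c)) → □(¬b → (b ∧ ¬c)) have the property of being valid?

S5

S4-tableau for the negation ¬(◇□(¬b → (b ∧ ¬c)) → □(¬b → (b ∧ ¬c))):
1. ¬(◇□(¬b → (b ∧ ¬c)) → □(¬b → (b ∧ ¬c))), u
2. ◇□(¬b → (b ∧ ¬c)), u
3. ¬□(¬b → (b ∧ ¬c)), u
4. □(¬b → (b ∧ ¬c)), v
5. ¬b → (b ∧ ¬c), v
6. b ∧ ¬c, v
7. b, v
8. ¬c, v
9. ¬(¬b → (b ∧ ¬c)), w
10. ¬b, w
11. ¬(b ∧ ¬c), w
12. c, w
Accessibility: uRu, uRv, uRw, vRv, wRw
Complete open branch: countermodel on an S4-frame, so not valid in S4, nor in K, T (the same frame is also a K-frame and a T-frame).
S5-tableau for the negation ¬(◇□(¬b → (b ∧ ¬c)) → □(¬b → (b ∧ ¬c))):
1. ¬(◇□(¬b → (b ∧ ¬c)) → □(¬b → (b ∧ ¬c))), u
2. ◇□(¬b → (b ∧ ¬c)), u
3. ¬□(¬b → (b ∧ ¬c)), u
4. □(¬b → (b ∧ ¬c)), v
5. ¬b → (b ∧ ¬c), u
6. ¬b → (b ∧ ¬c), v
7. b ∧ ¬c, u
8. b, u
9. ¬c, u
10. b ∧ ¬c, v
11. b, v
12. ¬c, v
13. ¬(¬b → (b ∧ ¬c)), w
14. ¬b, w
15. ¬(b ∧ ¬c), w
16. ¬b → (b ∧ ¬c), w
17. c, w
18. b ∧ ¬c, w
19. b, w
20. ¬c, w
Accessibility: uRu, uRv, uRw, vRu, vRv, vRw, wRu, wRv, wRw
Branch closes: b and ¬b both at w.
Every branch closes (one shown): valid in S5.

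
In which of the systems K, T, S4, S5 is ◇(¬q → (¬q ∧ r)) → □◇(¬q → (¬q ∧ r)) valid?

S5-tableau for the negation ¬(◇(¬q → (¬q ∧ r)) → □◇(¬q → (¬q ∧ r))):
1. ¬(◇(¬q → (¬q ∧ r)) → □◇(¬q → (¬q ∧ r))), u
2. ◇(¬q → (¬q ∧ r)), u
3. ¬□◇(¬q → (¬q ∧ r)), u
4. ¬q → (¬q ∧ r), v
5. ¬q ∧ r, v
6. ¬q, v
7. r, v
8. ¬◇(¬q → (¬q ∧ r)), w
9. ¬(¬q → (¬q ∧ r)), u
10. ¬q, u
11. ¬(¬q ∧ r), u
12. ¬(¬q → (¬q ∧ r)), v
13. ¬(¬q ∧ r), v
14. ¬(¬q → (¬q ∧ r)), w
15. ¬q, w
16. ¬(¬q ∧ r), w
17. ¬r, u
18. ¬r, v
Accessibility: uRu, uRv, uRw, vRu, vRv, vRw, wRu, wRv, wRw
Branch closes: r and ¬r both at v.
Every branch closes (one shown): valid in S5.
S4-tableau for the negation ¬(◇(¬q → (¬q ∧ r)) → □◇(¬q → (¬q ∧ r))):
1. ¬(◇(¬q → (¬q ∧ r)) → □◇(¬q → (¬q ∧ r))), u
2. ◇(¬q → (¬q ∧ r)), u
3. ¬□◇(¬q → (¬q ∧ r)), u
4. ¬q → (¬q ∧ r), v
5. ¬q ∧ r, v
6. ¬q, v
7. r, v
8. ¬◇(¬q → (¬q ∧ r)), w
9. ¬(¬q → (¬q ∧ r)), w
10. ¬q, w
11. ¬(¬q ∧ r), w
12. ¬r, w
Accessibility: uRu, uRv, uRw, vRv, wRw
Complete open branch: countermodel on an S4-frame, so not valid in S4, nor in K, T (the same frame is also a K-frame and a T-frame).

S5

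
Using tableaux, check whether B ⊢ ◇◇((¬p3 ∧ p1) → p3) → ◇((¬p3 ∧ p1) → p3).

Not valid

Tableau for the negation ¬(◇◇((¬p3 ∧ p1) → p3) → ◇((¬p3 ∧ p1) → p3)):
1. ¬(◇◇((¬p3 ∧ p1) → p3) → ◇((¬p3 ∧ p1) → p3)), 0
2. ◇◇((¬p3 ∧ p1) → p3), 0
3. ¬◇((¬p3 ∧ p1) → p3), 0
4. ¬((¬p3 ∧ p1) → p3), 0
5. ¬p3 ∧ p1, 0
6. ¬p3, 0
7. p1, 0
8. ◇((¬p3 ∧ p1) → p3), 1
9. ¬((¬p3 ∧ p1) → p3), 1
10. ¬p3 ∧ p1, 1
11. ¬p3, 1
12. p1, 1
13. (¬p3 ∧ p1) → p3, 2
14. p3, 2
Accessibility: 0R0, 0R1, 1R0, 1R1, 1R2, 2R1, 2R2
The negation has an open branch (countermodel exists).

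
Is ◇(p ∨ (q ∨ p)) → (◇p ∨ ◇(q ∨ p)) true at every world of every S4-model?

Tableau for the negation ¬(◇(p ∨ (q ∨ p)) → (◇p ∨ ◇(q ∨ p))):
1. ¬(◇(p ∨ (q ∨ p)) → (◇p ∨ ◇(q ∨ p))), u
2. ◇(p ∨ (q ∨ p)), u
3. ¬(◇p ∨ ◇(q ∨ p)), u
4. ¬◇p, u
5. ¬◇(q ∨ p), u
6. ¬p, u
7. ¬(q ∨ p), u
8. ¬q, u
9. p ∨ (q ∨ p), v
10. ¬p, v
11. ¬(q ∨ p), v
12. ¬q, v
13. q ∨ p, v
14. p, v
Accessibility: uRu, uRv, vRv
Branch closes: p and ¬p both at v.
Every branch of the negation's tableau closes; the branch above is one of them.

Yes, valid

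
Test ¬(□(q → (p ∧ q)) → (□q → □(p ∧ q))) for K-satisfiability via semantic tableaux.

Unsatisfiable (every branch closes)

1. ¬(□(q → (p ∧ q)) → (□q → □(p ∧ q))), u
2. □(q → (p ∧ q)), u   [¬→-rule on 1]
3. ¬(□q → □(p ∧ q)), u   [¬→-rule on 1]
4. □q, u   [¬→-rule on 3]
5. ¬□(p ∧ q), u   [¬→-rule on 3]
6. ¬(p ∧ q), v   [¬□-rule on 5: fresh world v, uRv]
7. q → (p ∧ q), v   [□-rule on 2 via uRv]
8. q, v   [□-rule on 4 via uRv]
9. ¬p, v   [¬∧-rule on 6 (branches; this branch)]
10. p ∧ q, v   [→-rule on 7 (branches; this branch)]
11. p, v   [∧-rule on 10]
Accessibility: uRv
Branch closes: p and ¬p both at v.
(One branch shown.) All branches close.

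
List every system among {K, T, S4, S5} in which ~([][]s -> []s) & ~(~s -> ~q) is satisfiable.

T-tableau for the formula:
1. ~([][]s -> []s) & ~(~s -> ~q), 0
2. ~([][]s -> []s), 0
3. ~(~s -> ~q), 0
4. [][]s, 0
5. ~[]s, 0
6. ~s, 0
7. q, 0
8. []s, 0
9. s, 0
Accessibility: 0R0
Branch closes: s and ~s both at 0.
Every branch closes (one shown): unsatisfiable in T, hence also in S4, S5 (every S4/S5-frame is a T-frame).
K-tableau for the formula:
1. ~([][]s -> []s) & ~(~s -> ~q), 0
2. ~([][]s -> []s), 0
3. ~(~s -> ~q), 0
4. [][]s, 0
5. ~[]s, 0
6. ~s, 0
7. q, 0
8. ~s, 1
9. []s, 1
Accessibility: 0R1
Complete open branch: satisfiable in K.

K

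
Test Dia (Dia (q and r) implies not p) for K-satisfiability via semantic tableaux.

1. Dia (Dia (q and r) implies not p), 0
2. Dia (q and r) implies not p, 1   [Dia-rule on 1: fresh world 1, 0R1]
3. not p, 1   [implies-rule on 2 (branches; this branch)]
Accessibility: 0R1

Satisfiable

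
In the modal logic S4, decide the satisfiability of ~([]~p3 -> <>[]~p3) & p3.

1. ~([]~p3 -> <>[]~p3) & p3, w0
2. ~([]~p3 -> <>[]~p3), w0
3. p3, w0
4. []~p3, w0
5. ~<>[]~p3, w0
6. ~p3, w0
Accessibility: w0Rw0
Branch closes: p3 and ~p3 both at w0.
(One branch shown.) All branches close.

No, unsatisfiable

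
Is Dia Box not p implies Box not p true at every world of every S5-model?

Valid in S5

Tableau for the negation not (Dia Box not p implies Box not p):
1. not (Dia Box not p implies Box not p), u
2. Dia Box not p, u   [neg-implies-rule on 1]
3. not Box not p, u   [neg-implies-rule on 1]
4. Box not p, v   [Dia-rule on 2: fresh world v, uRv]
5. not p, u   [Box-rule on 4 via vRu]
6. not p, v   [Box-rule on 4 via vRv]
7. p, w   [neg-Box-rule on 3: fresh world w, uRw]
8. not p, w   [Box-rule on 4 via vRw]
Accessibility: uRu, uRv, uRw, vRu, vRv, vRw, wRu, wRv, wRw
Branch closes: p and not p both at w.
Every branch of the negation's tableau closes; the branch above is one of them.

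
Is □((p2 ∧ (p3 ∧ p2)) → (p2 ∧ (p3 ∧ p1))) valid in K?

Invalid (countermodel exists)

Tableau for the negation ¬□((p2 ∧ (p3 ∧ p2)) → (p2 ∧ (p3 ∧ p1))):
1. ¬□((p2 ∧ (p3 ∧ p2)) → (p2 ∧ (p3 ∧ p1))), u
2. ¬((p2 ∧ (p3 ∧ p2)) → (p2 ∧ (p3 ∧ p1))), v   [¬□-rule on 1: fresh world v, uRv]
3. p2 ∧ (p3 ∧ p2), v   [¬→-rule on 2]
4. ¬(p2 ∧ (p3 ∧ p1)), v   [¬→-rule on 2]
5. p2, v   [∧-rule on 3]
6. p3 ∧ p2, v   [∧-rule on 3]
7. p3, v   [∧-rule on 6]
8. ¬(p3 ∧ p1), v   [¬∧-rule on 4 (branches; this branch)]
9. ¬p1, v   [¬∧-rule on 8 (branches; this branch)]
Accessibility: uRv
The negation has an open branch (countermodel exists).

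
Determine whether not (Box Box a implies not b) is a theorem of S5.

No, not valid

Tableau for the negation Box Box a implies not b:
1. Box Box a implies not b, 0
2. not b, 0
Accessibility: 0R0
The negation has an open branch (countermodel exists).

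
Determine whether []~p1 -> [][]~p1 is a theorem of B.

Tableau for the negation ~([]~p1 -> [][]~p1):
1. ~([]~p1 -> [][]~p1), 0
2. []~p1, 0
3. ~[][]~p1, 0
4. ~p1, 0
5. ~[]~p1, 1
6. ~p1, 1
7. p1, 2
Accessibility: 0R0, 0R1, 1R0, 1R1, 1R2, 2R1, 2R2
The negation has an open branch (countermodel exists).

Invalid (countermodel exists)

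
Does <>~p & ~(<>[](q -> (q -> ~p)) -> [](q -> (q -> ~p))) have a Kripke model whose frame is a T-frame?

1. <>~p & ~(<>[](q -> (q -> ~p)) -> [](q -> (q -> ~p))), w0
2. <>~p, w0
3. ~(<>[](q -> (q -> ~p)) -> [](q -> (q -> ~p))), w0
4. <>[](q -> (q -> ~p)), w0
5. ~[](q -> (q -> ~p)), w0
6. ~p, w1
7. [](q -> (q -> ~p)), w2
8. q -> (q -> ~p), w2
9. q -> ~p, w2
10. ~p, w2
11. ~(q -> (q -> ~p)), w3
12. q, w3
13. ~(q -> ~p), w3
14. p, w3
Accessibility: w0Rw0, w0Rw1, w0Rw2, w0Rw3, w1Rw1, w2Rw2, w3Rw3

Satisfiable (open branch found)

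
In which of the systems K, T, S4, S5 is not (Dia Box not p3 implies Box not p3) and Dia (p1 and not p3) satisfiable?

K, T, S4

S4-tableau for the formula:
1. not (Dia Box not p3 implies Box not p3) and Dia (p1 and not p3), w0
2. not (Dia Box not p3 implies Box not p3), w0   [and-rule on 1]
3. Dia (p1 and not p3), w0   [and-rule on 1]
4. Dia Box not p3, w0   [neg-implies-rule on 2]
5. not Box not p3, w0   [neg-implies-rule on 2]
6. p1 and not p3, w1   [Dia-rule on 3: fresh world w1, w0Rw1]
7. p1, w1   [and-rule on 6]
8. not p3, w1   [and-rule on 6]
9. Box not p3, w2   [Dia-rule on 4: fresh world w2, w0Rw2]
10. not p3, w2   [Box-rule on 9 via w2Rw2]
11. p3, w3   [neg-Box-rule on 5: fresh world w3, w0Rw3]
Accessibility: w0Rw0, w0Rw1, w0Rw2, w0Rw3, w1Rw1, w2Rw2, w3Rw3
Complete open branch: satisfiable in S4, hence also in K, T (this S4-model is also a K-model and a T-model).
S5-tableau for the formula:
1. not (Dia Box not p3 implies Box not p3) and Dia (p1 and not p3), w0
2. not (Dia Box not p3 implies Box not p3), w0   [and-rule on 1]
3. Dia (p1 and not p3), w0   [and-rule on 1]
4. Dia Box not p3, w0   [neg-implies-rule on 2]
5. not Box not p3, w0   [neg-implies-rule on 2]
6. p1 and not p3, w1   [Dia-rule on 3: fresh world w1, w0Rw1]
7. p1, w1   [and-rule on 6]
8. not p3, w1   [and-rule on 6]
9. Box not p3, w2   [Dia-rule on 4: fresh world w2, w0Rw2]
10. not p3, w0   [Box-rule on 9 via w2Rw0]
11. not p3, w2   [Box-rule on 9 via w2Rw2]
12. p3, w3   [neg-Box-rule on 5: fresh world w3, w0Rw3]
13. not p3, w3   [Box-rule on 9 via w2Rw3]
Accessibility: w0Rw0, w0Rw1, w0Rw2, w0Rw3, w1Rw0, w1Rw1, w1Rw2, w1Rw3, w2Rw0, w2Rw1, w2Rw2, w2Rw3, w3Rw0, w3Rw1, w3Rw2, w3Rw3
Branch closes: p3 and not p3 both at w3.
Every branch closes (one shown): unsatisfiable in S5.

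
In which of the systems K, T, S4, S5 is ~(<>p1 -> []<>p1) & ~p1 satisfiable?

K, T, S4

S5-tableau for the formula:
1. ~(<>p1 -> []<>p1) & ~p1, u
2. ~(<>p1 -> []<>p1), u
3. ~p1, u
4. <>p1, u
5. ~[]<>p1, u
6. p1, v
7. ~<>p1, w
8. ~p1, v
Accessibility: uRu, uRv, uRw, vRu, vRv, vRw, wRu, wRv, wRw
Branch closes: p1 and ~p1 both at v.
Every branch closes (one shown): unsatisfiable in S5.
S4-tableau for the formula:
1. ~(<>p1 -> []<>p1) & ~p1, u
2. ~(<>p1 -> []<>p1), u
3. ~p1, u
4. <>p1, u
5. ~[]<>p1, u
6. p1, v
7. ~<>p1, w
8. ~p1, w
Accessibility: uRu, uRv, uRw, vRv, wRw
Complete open branch: satisfiable in S4, hence also in K, T (this S4-model is also a K-model and a T-model).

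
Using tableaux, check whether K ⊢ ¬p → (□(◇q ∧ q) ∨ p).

Tableau for the negation ¬(¬p → (□(◇q ∧ q) ∨ p)):
1. ¬(¬p → (□(◇q ∧ q) ∨ p)), u
2. ¬p, u   [¬→-rule on 1]
3. ¬(□(◇q ∧ q) ∨ p), u   [¬→-rule on 1]
4. ¬□(◇q ∧ q), u   [¬∨-rule on 3]
5. ¬(◇q ∧ q), v   [¬□-rule on 4: fresh world v, uRv]
6. ¬q, v   [¬∧-rule on 5 (branches; this branch)]
Accessibility: uRv
The negation has an open branch (countermodel exists).

Not valid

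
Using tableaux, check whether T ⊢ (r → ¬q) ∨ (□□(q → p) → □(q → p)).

Valid in T

Tableau for the negation ¬((r → ¬q) ∨ (□□(q → p) → □(q → p))):
1. ¬((r → ¬q) ∨ (□□(q → p) → □(q → p))), w0
2. ¬(r → ¬q), w0   [¬∨-rule on 1]
3. ¬(□□(q → p) → □(q → p)), w0   [¬∨-rule on 1]
4. r, w0   [¬→-rule on 2]
5. q, w0   [¬→-rule on 2]
6. □□(q → p), w0   [¬→-rule on 3]
7. ¬□(q → p), w0   [¬→-rule on 3]
8. □(q → p), w0   [□-rule on 6 via w0Rw0]
9. q → p, w0   [□-rule on 8 via w0Rw0]
10. p, w0   [→-rule on 9 (branches; this branch)]
11. ¬(q → p), w1   [¬□-rule on 7: fresh world w1, w0Rw1]
12. q, w1   [¬→-rule on 11]
13. ¬p, w1   [¬→-rule on 11]
14. □(q → p), w1   [□-rule on 6 via w0Rw1]
15. q → p, w1   [□-rule on 8 via w0Rw1]
16. p, w1   [→-rule on 15 (branches; this branch)]
Accessibility: w0Rw0, w0Rw1, w1Rw1
Branch closes: p and ¬p both at w1.
All branches of the negation close; one closing branch shown above.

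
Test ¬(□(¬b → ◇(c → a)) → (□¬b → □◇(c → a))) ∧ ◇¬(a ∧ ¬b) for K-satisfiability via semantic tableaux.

No, unsatisfiable

1. ¬(□(¬b → ◇(c → a)) → (□¬b → □◇(c → a))) ∧ ◇¬(a ∧ ¬b), u
2. ¬(□(¬b → ◇(c → a)) → (□¬b → □◇(c → a))), u
3. ◇¬(a ∧ ¬b), u
4. □(¬b → ◇(c → a)), u
5. ¬(□¬b → □◇(c → a)), u
6. □¬b, u
7. ¬□◇(c → a), u
8. ¬(a ∧ ¬b), v
9. ¬b → ◇(c → a), v
10. ¬b, v
11. ¬a, v
12. ◇(c → a), v
13. ¬◇(c → a), w
14. ¬b → ◇(c → a), w
15. ¬b, w
16. ◇(c → a), w
17. c → a, x
18. a, x
19. c → a, y
20. ¬(c → a), y
21. c, y
22. ¬a, y
23. a, y
Accessibility: uRv, uRw, vRx, wRy
Branch closes: a and ¬a both at y.
(One branch shown.) All branches close.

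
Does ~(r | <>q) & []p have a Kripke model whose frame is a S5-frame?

Satisfiable (open branch found)

1. ~(r | <>q) & []p, 0
2. ~(r | <>q), 0
3. []p, 0
4. ~r, 0
5. ~<>q, 0
6. p, 0
7. ~q, 0
Accessibility: 0R0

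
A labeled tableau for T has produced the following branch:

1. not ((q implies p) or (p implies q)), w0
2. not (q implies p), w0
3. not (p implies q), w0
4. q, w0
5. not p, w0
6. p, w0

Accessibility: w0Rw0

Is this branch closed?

Yes, closed

Both p and not p appear at w0.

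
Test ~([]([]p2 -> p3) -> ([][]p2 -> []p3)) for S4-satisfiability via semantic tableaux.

1. ~([]([]p2 -> p3) -> ([][]p2 -> []p3)), u
2. []([]p2 -> p3), u
3. ~([][]p2 -> []p3), u
4. [][]p2, u
5. ~[]p3, u
6. []p2 -> p3, u
7. []p2, u
8. p2, u
9. p3, u
10. ~p3, v
11. []p2 -> p3, v
12. []p2, v
13. p2, v
14. ~[]p2, v
15. ~p2, w
16. []p2 -> p3, w
17. []p2, w
18. p2, w
Accessibility: uRu, uRv, uRw, vRv, vRw, wRw
Branch closes: p2 and ~p2 both at w.
Every branch closes; the branch above is one of them.

Unsatisfiable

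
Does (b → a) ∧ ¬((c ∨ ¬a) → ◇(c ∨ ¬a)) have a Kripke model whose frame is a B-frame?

Unsatisfiable

1. (b → a) ∧ ¬((c ∨ ¬a) → ◇(c ∨ ¬a)), 0
2. b → a, 0   [∧-rule on 1]
3. ¬((c ∨ ¬a) → ◇(c ∨ ¬a)), 0   [∧-rule on 1]
4. c ∨ ¬a, 0   [¬→-rule on 3]
5. ¬◇(c ∨ ¬a), 0   [¬→-rule on 3]
6. ¬(c ∨ ¬a), 0   [¬◇-rule on 5 via 0R0]
7. ¬c, 0   [¬∨-rule on 6]
8. a, 0   [¬∨-rule on 6]
9. ¬a, 0   [∨-rule on 4 (branches; this branch)]
Accessibility: 0R0
Branch closes: a and ¬a both at 0.
All branches of the tableau close; one closing branch shown above.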